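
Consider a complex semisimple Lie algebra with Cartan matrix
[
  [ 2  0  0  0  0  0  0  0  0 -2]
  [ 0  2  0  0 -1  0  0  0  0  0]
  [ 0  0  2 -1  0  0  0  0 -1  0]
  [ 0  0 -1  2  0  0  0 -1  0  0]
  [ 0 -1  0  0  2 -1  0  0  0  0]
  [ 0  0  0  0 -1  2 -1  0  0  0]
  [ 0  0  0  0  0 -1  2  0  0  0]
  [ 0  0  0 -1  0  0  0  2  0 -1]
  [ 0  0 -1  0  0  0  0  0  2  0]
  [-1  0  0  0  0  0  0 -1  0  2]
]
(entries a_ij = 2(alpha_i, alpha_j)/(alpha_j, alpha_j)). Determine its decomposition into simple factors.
type A_4 + type C_6

The diagram associated to this matrix has two connected components: the simple roots {alpha_2, alpha_5, alpha_6, alpha_7} form a chain of 4 nodes with single edges (A_4), and {alpha_1, alpha_3, alpha_4, alpha_8, alpha_9, alpha_10} form a chain of 6 nodes with a double edge at one end; the terminal node there is the unique long simple root (C_6). A semisimple Lie algebra decomposes uniquely as the direct sum of simple ideals, one per connected component of its Dynkin diagram, so g ≅ A_4 ⊕ C_6 (dimension 24 + 78 = 102).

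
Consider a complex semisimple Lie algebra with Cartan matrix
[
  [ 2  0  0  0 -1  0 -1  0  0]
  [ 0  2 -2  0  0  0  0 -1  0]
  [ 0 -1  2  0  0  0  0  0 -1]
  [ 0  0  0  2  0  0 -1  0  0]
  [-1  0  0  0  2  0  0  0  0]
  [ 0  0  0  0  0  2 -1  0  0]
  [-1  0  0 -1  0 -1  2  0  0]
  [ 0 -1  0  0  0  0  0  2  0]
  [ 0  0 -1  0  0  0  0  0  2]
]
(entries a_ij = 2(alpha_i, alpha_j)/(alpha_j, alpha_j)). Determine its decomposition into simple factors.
type D_5 ⊕ type F_4

The diagram associated to this matrix has two connected components: the simple roots {alpha_1, alpha_4, alpha_5, alpha_6, alpha_7} form a chain of 3 nodes with a fork of two nodes at one end (D_5), and {alpha_2, alpha_3, alpha_8, alpha_9} form a chain of 4 nodes with a double edge between the middle two (F_4). A semisimple Lie algebra decomposes uniquely as the direct sum of simple ideals, one per connected component of its Dynkin diagram, so g ≅ D_5 ⊕ F_4 (dimension 45 + 52 = 97).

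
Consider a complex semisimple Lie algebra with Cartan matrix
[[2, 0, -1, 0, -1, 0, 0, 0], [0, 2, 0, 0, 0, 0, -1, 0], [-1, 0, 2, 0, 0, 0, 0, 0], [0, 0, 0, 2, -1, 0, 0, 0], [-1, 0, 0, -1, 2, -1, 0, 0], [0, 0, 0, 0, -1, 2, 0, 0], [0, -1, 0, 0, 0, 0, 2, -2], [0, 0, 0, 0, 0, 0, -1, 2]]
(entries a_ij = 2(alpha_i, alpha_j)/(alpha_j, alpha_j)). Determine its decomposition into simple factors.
The diagram associated to this matrix has two connected components: the simple roots {alpha_2, alpha_7, alpha_8} form a chain of 3 nodes with a double edge at one end; the terminal node there is the unique short simple root (B_3), and {alpha_1, alpha_3, alpha_4, alpha_5, alpha_6} form a chain of 3 nodes with a fork of two nodes at one end (D_5). A semisimple Lie algebra decomposes uniquely as the direct sum of simple ideals, one per connected component of its Dynkin diagram, so g ≅ B_3 ⊕ D_5 (dimension 21 + 45 = 66).

type B_3 ⊕ type D_5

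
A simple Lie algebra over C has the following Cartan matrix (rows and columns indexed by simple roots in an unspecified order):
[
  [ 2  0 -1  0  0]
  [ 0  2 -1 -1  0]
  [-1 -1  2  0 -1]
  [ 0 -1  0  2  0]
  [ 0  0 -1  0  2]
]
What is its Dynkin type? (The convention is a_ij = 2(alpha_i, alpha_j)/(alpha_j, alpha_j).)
The matrix has rank 5 with 2's on the diagonal. Reading the off-diagonal entries as Dynkin edges (a single edge where a_ij = a_ji = -1; a double or triple edge where a_ij * a_ji = 2 or 3), the diagram is a chain of 3 nodes with a fork of two nodes at one end (D_5). One simple-root ordering that puts it in standard form is (alpha_4, alpha_2, alpha_3, alpha_1, alpha_5). So the algebra is type D_5, i.e. so(10).

D_5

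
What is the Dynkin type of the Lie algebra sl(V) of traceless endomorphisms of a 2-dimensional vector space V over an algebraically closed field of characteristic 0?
type A_1

This is sl(2), which has dimension 2^2 - 1 = 3 and rank 2 - 1 = 1 (a Cartan subalgebra is the diagonal traceless matrices). In the classification of classical Lie algebras, the special linear algebra sl(n+1) has type A_n; here n = 1, so the Dynkin diagram is a chain of 1 nodes with single edges (A_1). Hence the type is A_1.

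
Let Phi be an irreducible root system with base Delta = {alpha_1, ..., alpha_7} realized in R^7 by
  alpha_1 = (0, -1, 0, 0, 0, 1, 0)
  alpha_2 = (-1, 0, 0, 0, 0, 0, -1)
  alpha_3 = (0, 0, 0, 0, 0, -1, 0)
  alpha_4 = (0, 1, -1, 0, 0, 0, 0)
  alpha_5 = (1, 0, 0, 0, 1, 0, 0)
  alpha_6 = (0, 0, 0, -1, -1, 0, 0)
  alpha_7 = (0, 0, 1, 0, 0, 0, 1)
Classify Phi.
B7

Compute the Cartan integers a_ij = 2(alpha_i, alpha_j)/(alpha_j, alpha_j); the resulting 7x7 Cartan matrix is
[[2, 0, -2, -1, 0, 0, 0], [0, 2, 0, 0, -1, 0, -1], [-1, 0, 2, 0, 0, 0, 0], [-1, 0, 0, 2, 0, 0, -1], [0, -1, 0, 0, 2, -1, 0], [0, 0, 0, 0, -1, 2, 0], [0, -1, 0, -1, 0, 0, 2]].
The roots have two lengths (squared-length ratio 2:1); the short ones are alpha_{3}. The associated Dynkin diagram is a chain of 7 nodes with a double edge at one end; the terminal node there is the unique short simple root (B_7), so the type is B_7 (the algebra so(15)).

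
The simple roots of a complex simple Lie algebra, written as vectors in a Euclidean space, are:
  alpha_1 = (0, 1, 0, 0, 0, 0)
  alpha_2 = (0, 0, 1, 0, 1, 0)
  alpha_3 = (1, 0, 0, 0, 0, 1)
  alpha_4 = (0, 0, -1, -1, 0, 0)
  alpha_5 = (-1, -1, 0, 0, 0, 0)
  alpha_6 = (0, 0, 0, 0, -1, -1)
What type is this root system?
Compute the Cartan integers a_ij = 2(alpha_i, alpha_j)/(alpha_j, alpha_j); the resulting 6x6 Cartan matrix is
[[2, 0, 0, 0, -1, 0], [0, 2, 0, -1, 0, -1], [0, 0, 2, 0, -1, -1], [0, -1, 0, 2, 0, 0], [-2, 0, -1, 0, 2, 0], [0, -1, -1, 0, 0, 2]].
The roots have two lengths (squared-length ratio 2:1); the short ones are alpha_{1}. The associated Dynkin diagram is a chain of 6 nodes with a double edge at one end; the terminal node there is the unique short simple root (B_6), so the type is B_6 (the algebra so(13)).

B_6 (so(13))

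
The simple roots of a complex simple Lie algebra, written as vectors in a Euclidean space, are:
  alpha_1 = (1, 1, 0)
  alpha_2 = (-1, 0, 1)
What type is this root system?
Compute the Cartan integers a_ij = 2(alpha_i, alpha_j)/(alpha_j, alpha_j); the resulting 2x2 Cartan matrix is
[[2, -1], [-1, 2]].
All simple roots have the same length, so the diagram is simply laced. The associated Dynkin diagram is a chain of 2 nodes with single edges (A_2), so the type is A_2 (the algebra sl(3)).

type A_2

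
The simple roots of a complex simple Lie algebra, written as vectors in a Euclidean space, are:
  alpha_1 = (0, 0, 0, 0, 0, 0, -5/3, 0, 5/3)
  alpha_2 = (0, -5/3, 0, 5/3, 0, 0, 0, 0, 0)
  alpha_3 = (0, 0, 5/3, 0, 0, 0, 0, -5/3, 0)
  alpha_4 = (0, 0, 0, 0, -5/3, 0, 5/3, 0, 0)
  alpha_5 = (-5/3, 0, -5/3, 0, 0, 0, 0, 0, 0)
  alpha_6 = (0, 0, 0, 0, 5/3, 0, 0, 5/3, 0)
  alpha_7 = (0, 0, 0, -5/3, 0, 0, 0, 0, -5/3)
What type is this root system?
Compute the Cartan integers a_ij = 2(alpha_i, alpha_j)/(alpha_j, alpha_j); the resulting 7x7 Cartan matrix is
[[2, 0, 0, -1, 0, 0, -1], [0, 2, 0, 0, 0, 0, -1], [0, 0, 2, 0, -1, -1, 0], [-1, 0, 0, 2, 0, -1, 0], [0, 0, -1, 0, 2, 0, 0], [0, 0, -1, -1, 0, 2, 0], [-1, -1, 0, 0, 0, 0, 2]].
All simple roots have the same length, so the diagram is simply laced. The associated Dynkin diagram is a chain of 7 nodes with single edges (A_7), so the type is A_7 (the algebra sl(8)).

A_7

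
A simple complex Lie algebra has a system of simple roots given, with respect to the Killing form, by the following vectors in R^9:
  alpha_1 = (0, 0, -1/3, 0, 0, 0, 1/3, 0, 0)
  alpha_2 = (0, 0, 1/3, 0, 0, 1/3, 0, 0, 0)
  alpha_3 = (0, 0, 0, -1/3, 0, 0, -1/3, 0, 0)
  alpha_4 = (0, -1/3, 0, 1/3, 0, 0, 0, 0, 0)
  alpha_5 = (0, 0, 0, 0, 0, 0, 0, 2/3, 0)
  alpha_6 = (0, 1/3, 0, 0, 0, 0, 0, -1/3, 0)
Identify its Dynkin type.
C_6

Compute the Cartan integers a_ij = 2(alpha_i, alpha_j)/(alpha_j, alpha_j); the resulting 6x6 Cartan matrix is
[[2, -1, -1, 0, 0, 0], [-1, 2, 0, 0, 0, 0], [-1, 0, 2, -1, 0, 0], [0, 0, -1, 2, 0, -1], [0, 0, 0, 0, 2, -2], [0, 0, 0, -1, -1, 2]].
The roots have two lengths (squared-length ratio 2:1); the short ones are alpha_{1,2,3,4,6}. The associated Dynkin diagram is a chain of 6 nodes with a double edge at one end; the terminal node there is the unique long simple root (C_6), so the type is C_6 (the algebra sp(12)).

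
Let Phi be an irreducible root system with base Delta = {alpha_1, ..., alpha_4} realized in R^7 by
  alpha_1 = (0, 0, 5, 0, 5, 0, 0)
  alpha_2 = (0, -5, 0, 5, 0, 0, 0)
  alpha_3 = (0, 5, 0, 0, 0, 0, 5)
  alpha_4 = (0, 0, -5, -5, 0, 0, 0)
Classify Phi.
A_4

Compute the Cartan integers a_ij = 2(alpha_i, alpha_j)/(alpha_j, alpha_j); the resulting 4x4 Cartan matrix is
[[2, 0, 0, -1], [0, 2, -1, -1], [0, -1, 2, 0], [-1, -1, 0, 2]].
All simple roots have the same length, so the diagram is simply laced. The associated Dynkin diagram is a chain of 4 nodes with single edges (A_4), so the type is A_4 (the algebra sl(5)).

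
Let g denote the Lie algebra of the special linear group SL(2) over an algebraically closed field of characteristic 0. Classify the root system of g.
A_1

This is sl(2), which has dimension 2^2 - 1 = 3 and rank 2 - 1 = 1 (a Cartan subalgebra is the diagonal traceless matrices). In the classification of classical Lie algebras, the special linear algebra sl(n+1) has type A_n; here n = 1, so the Dynkin diagram is a chain of 1 nodes with single edges (A_1). Hence the type is A_1.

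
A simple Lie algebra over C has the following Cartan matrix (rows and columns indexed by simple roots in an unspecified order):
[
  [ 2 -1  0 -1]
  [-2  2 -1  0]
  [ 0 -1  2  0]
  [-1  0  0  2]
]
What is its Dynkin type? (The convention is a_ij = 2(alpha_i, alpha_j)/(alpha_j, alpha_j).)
The matrix has rank 4 with 2's on the diagonal. Reading the off-diagonal entries as Dynkin edges (a single edge where a_ij = a_ji = -1; a double or triple edge where a_ij * a_ji = 2 or 3), the diagram is a chain of 4 nodes with a double edge between the middle two (F_4). One simple-root ordering that puts it in standard form is (alpha_3, alpha_2, alpha_1, alpha_4). So the algebra is type F_4.

F_4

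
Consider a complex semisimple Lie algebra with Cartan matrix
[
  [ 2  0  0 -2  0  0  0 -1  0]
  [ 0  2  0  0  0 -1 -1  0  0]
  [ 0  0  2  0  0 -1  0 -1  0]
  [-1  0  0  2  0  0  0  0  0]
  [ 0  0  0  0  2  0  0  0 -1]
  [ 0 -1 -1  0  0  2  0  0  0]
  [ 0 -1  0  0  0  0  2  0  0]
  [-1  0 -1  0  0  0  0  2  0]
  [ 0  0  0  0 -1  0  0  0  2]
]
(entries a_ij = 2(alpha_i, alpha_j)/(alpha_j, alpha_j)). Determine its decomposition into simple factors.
A_2 (sl(3)) + B_7 (so(15))

The diagram associated to this matrix has two connected components: the simple roots {alpha_5, alpha_9} form a chain of 2 nodes with single edges (A_2), and {alpha_1, alpha_2, alpha_3, alpha_4, alpha_6, alpha_7, alpha_8} form a chain of 7 nodes with a double edge at one end; the terminal node there is the unique short simple root (B_7). A semisimple Lie algebra decomposes uniquely as the direct sum of simple ideals, one per connected component of its Dynkin diagram, so g ≅ A_2 ⊕ B_7 (dimension 8 + 105 = 113).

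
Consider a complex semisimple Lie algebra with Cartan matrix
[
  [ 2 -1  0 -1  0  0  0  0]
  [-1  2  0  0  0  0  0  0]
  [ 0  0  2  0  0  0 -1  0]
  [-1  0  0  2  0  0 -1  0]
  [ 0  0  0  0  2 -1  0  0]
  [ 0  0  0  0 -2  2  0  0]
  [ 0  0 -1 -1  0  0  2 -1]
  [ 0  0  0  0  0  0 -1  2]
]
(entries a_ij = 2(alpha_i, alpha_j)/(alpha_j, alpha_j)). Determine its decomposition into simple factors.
B2 ⊕ D6

The diagram associated to this matrix has two connected components: the simple roots {alpha_5, alpha_6} form a chain of 2 nodes with a double edge at one end; the terminal node there is the unique short simple root (B_2), and {alpha_1, alpha_2, alpha_3, alpha_4, alpha_7, alpha_8} form a chain of 4 nodes with a fork of two nodes at one end (D_6). A semisimple Lie algebra decomposes uniquely as the direct sum of simple ideals, one per connected component of its Dynkin diagram, so g ≅ B_2 ⊕ D_6 (dimension 10 + 66 = 76).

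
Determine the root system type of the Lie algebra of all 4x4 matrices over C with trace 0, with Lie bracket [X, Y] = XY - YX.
A_3 (sl(4))

This is sl(4), which has dimension 4^2 - 1 = 15 and rank 4 - 1 = 3 (a Cartan subalgebra is the diagonal traceless matrices). In the classification of classical Lie algebras, the special linear algebra sl(n+1) has type A_n; here n = 3, so the Dynkin diagram is a chain of 3 nodes with single edges (A_3). Hence the type is A_3.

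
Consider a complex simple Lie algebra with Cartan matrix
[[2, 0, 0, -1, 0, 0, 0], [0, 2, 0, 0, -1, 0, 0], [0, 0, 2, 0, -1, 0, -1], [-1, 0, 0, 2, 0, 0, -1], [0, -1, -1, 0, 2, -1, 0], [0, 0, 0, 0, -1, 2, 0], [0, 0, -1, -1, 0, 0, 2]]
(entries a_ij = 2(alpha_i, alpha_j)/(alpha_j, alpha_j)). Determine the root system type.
The matrix has rank 7 with 2's on the diagonal. Reading the off-diagonal entries as Dynkin edges (a single edge where a_ij = a_ji = -1; a double or triple edge where a_ij * a_ji = 2 or 3), the diagram is a chain of 5 nodes with a fork of two nodes at one end (D_7). One simple-root ordering that puts it in standard form is (alpha_1, alpha_4, alpha_7, alpha_3, alpha_5, alpha_2, alpha_6). So the algebra is type D_7, i.e. so(14).

type D_7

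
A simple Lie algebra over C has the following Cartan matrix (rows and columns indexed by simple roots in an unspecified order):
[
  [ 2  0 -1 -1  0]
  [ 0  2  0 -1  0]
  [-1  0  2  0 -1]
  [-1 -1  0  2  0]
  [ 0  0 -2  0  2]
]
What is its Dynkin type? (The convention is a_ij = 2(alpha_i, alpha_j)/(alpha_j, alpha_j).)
The matrix has rank 5 with 2's on the diagonal. Reading the off-diagonal entries as Dynkin edges (a single edge where a_ij = a_ji = -1; a double or triple edge where a_ij * a_ji = 2 or 3), the diagram is a chain of 5 nodes with a double edge at one end; the terminal node there is the unique long simple root (C_5). One simple-root ordering that puts it in standard form is (alpha_2, alpha_4, alpha_1, alpha_3, alpha_5). So the algebra is type C_5, i.e. sp(10).

C_5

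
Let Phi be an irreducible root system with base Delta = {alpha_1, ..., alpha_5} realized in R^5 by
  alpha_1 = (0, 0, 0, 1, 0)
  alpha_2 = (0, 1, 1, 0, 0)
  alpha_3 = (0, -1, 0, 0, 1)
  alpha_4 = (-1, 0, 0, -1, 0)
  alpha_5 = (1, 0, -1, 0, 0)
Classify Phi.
B_5 (so(11))

Compute the Cartan integers a_ij = 2(alpha_i, alpha_j)/(alpha_j, alpha_j); the resulting 5x5 Cartan matrix is
[[2, 0, 0, -1, 0], [0, 2, -1, 0, -1], [0, -1, 2, 0, 0], [-2, 0, 0, 2, -1], [0, -1, 0, -1, 2]].
The roots have two lengths (squared-length ratio 2:1); the short ones are alpha_{1}. The associated Dynkin diagram is a chain of 5 nodes with a double edge at one end; the terminal node there is the unique short simple root (B_5), so the type is B_5 (the algebra so(11)).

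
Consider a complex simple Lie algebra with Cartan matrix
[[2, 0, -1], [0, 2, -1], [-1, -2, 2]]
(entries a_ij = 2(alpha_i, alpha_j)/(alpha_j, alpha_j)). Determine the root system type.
The matrix has rank 3 with 2's on the diagonal. Reading the off-diagonal entries as Dynkin edges (a single edge where a_ij = a_ji = -1; a double or triple edge where a_ij * a_ji = 2 or 3), the diagram is a chain of 3 nodes with a double edge at one end; the terminal node there is the unique short simple root (B_3). One simple-root ordering that puts it in standard form is (alpha_1, alpha_3, alpha_2). So the algebra is type B_3, i.e. so(7).

B_3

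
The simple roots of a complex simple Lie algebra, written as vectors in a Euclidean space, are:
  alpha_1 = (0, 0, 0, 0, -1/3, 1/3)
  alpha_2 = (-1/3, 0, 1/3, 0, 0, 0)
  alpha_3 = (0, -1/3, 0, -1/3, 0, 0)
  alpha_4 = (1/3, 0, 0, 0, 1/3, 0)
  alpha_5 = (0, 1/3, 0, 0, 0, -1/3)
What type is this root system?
Compute the Cartan integers a_ij = 2(alpha_i, alpha_j)/(alpha_j, alpha_j); the resulting 5x5 Cartan matrix is
[[2, 0, 0, -1, -1], [0, 2, 0, -1, 0], [0, 0, 2, 0, -1], [-1, -1, 0, 2, 0], [-1, 0, -1, 0, 2]].
All simple roots have the same length, so the diagram is simply laced. The associated Dynkin diagram is a chain of 5 nodes with single edges (A_5), so the type is A_5 (the algebra sl(6)).

A_5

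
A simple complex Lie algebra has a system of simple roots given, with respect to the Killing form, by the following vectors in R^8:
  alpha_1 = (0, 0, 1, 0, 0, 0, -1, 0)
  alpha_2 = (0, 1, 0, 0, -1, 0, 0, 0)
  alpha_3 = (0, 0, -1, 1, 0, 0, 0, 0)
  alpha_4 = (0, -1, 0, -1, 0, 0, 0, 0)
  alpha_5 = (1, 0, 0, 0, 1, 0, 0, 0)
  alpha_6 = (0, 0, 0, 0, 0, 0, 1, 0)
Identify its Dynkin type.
B_6

Compute the Cartan integers a_ij = 2(alpha_i, alpha_j)/(alpha_j, alpha_j); the resulting 6x6 Cartan matrix is
[[2, 0, -1, 0, 0, -2], [0, 2, 0, -1, -1, 0], [-1, 0, 2, -1, 0, 0], [0, -1, -1, 2, 0, 0], [0, -1, 0, 0, 2, 0], [-1, 0, 0, 0, 0, 2]].
The roots have two lengths (squared-length ratio 2:1); the short ones are alpha_{6}. The associated Dynkin diagram is a chain of 6 nodes with a double edge at one end; the terminal node there is the unique short simple root (B_6), so the type is B_6 (the algebra so(13)).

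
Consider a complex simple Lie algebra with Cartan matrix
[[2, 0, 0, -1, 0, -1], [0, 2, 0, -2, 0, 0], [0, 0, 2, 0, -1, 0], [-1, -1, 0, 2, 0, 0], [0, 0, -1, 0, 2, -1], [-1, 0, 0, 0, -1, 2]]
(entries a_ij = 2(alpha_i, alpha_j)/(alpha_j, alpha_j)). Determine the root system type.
The matrix has rank 6 with 2's on the diagonal. Reading the off-diagonal entries as Dynkin edges (a single edge where a_ij = a_ji = -1; a double or triple edge where a_ij * a_ji = 2 or 3), the diagram is a chain of 6 nodes with a double edge at one end; the terminal node there is the unique long simple root (C_6). One simple-root ordering that puts it in standard form is (alpha_3, alpha_5, alpha_6, alpha_1, alpha_4, alpha_2). So the algebra is type C_6, i.e. sp(12).

C_6 (sp(12))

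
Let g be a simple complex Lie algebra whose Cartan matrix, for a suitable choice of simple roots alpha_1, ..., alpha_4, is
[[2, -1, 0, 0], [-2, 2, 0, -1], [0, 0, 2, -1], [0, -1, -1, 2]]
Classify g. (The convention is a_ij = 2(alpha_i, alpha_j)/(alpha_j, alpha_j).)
B4

The matrix has rank 4 with 2's on the diagonal. Reading the off-diagonal entries as Dynkin edges (a single edge where a_ij = a_ji = -1; a double or triple edge where a_ij * a_ji = 2 or 3), the diagram is a chain of 4 nodes with a double edge at one end; the terminal node there is the unique short simple root (B_4). One simple-root ordering that puts it in standard form is (alpha_3, alpha_4, alpha_2, alpha_1). So the algebra is type B_4, i.e. so(9).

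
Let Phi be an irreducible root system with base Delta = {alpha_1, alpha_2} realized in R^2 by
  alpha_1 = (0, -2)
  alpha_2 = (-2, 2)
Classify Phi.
Compute the Cartan integers a_ij = 2(alpha_i, alpha_j)/(alpha_j, alpha_j); the resulting 2x2 Cartan matrix is
[[2, -1], [-2, 2]].
The roots have two lengths (squared-length ratio 2:1); the short ones are alpha_{1}. The associated Dynkin diagram is a chain of 2 nodes with a double edge at one end; the terminal node there is the unique short simple root (B_2), so the type is B_2 (the algebra so(5)).

B2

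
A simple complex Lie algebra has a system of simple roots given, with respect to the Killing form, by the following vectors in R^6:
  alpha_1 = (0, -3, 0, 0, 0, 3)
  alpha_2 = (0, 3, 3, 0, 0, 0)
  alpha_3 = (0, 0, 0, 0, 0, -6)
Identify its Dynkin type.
C3

Compute the Cartan integers a_ij = 2(alpha_i, alpha_j)/(alpha_j, alpha_j); the resulting 3x3 Cartan matrix is
[[2, -1, -1], [-1, 2, 0], [-2, 0, 2]].
The roots have two lengths (squared-length ratio 2:1); the short ones are alpha_{1,2}. The associated Dynkin diagram is a chain of 3 nodes with a double edge at one end; the terminal node there is the unique long simple root (C_3), so the type is C_3 (the algebra sp(6)).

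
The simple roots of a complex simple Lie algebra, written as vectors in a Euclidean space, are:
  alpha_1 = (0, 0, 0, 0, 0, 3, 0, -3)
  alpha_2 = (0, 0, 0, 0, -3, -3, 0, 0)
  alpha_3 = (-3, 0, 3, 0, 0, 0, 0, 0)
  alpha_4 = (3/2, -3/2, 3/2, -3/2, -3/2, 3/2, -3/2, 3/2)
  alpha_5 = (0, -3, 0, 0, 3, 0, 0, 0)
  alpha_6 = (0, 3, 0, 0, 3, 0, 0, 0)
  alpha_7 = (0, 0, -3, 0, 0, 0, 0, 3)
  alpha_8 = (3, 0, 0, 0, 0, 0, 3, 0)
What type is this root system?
type E_8

Compute the Cartan integers a_ij = 2(alpha_i, alpha_j)/(alpha_j, alpha_j); the resulting 8x8 Cartan matrix is
[[2, -1, 0, 0, 0, 0, -1, 0], [-1, 2, 0, 0, -1, -1, 0, 0], [0, 0, 2, 0, 0, 0, -1, -1], [0, 0, 0, 2, 0, -1, 0, 0], [0, -1, 0, 0, 2, 0, 0, 0], [0, -1, 0, -1, 0, 2, 0, 0], [-1, 0, -1, 0, 0, 0, 2, 0], [0, 0, -1, 0, 0, 0, 0, 2]].
All simple roots have the same length, so the diagram is simply laced. The associated Dynkin diagram is a chain of 7 nodes with one extra node attached to the third node from one end (E_8), so the type is E_8.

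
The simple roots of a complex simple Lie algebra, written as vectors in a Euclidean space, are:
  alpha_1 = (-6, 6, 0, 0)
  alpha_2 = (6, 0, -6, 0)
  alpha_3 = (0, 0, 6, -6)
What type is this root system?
type A_3

Compute the Cartan integers a_ij = 2(alpha_i, alpha_j)/(alpha_j, alpha_j); the resulting 3x3 Cartan matrix is
[[2, -1, 0], [-1, 2, -1], [0, -1, 2]].
All simple roots have the same length, so the diagram is simply laced. The associated Dynkin diagram is a chain of 3 nodes with single edges (A_3), so the type is A_3 (the algebra sl(4)).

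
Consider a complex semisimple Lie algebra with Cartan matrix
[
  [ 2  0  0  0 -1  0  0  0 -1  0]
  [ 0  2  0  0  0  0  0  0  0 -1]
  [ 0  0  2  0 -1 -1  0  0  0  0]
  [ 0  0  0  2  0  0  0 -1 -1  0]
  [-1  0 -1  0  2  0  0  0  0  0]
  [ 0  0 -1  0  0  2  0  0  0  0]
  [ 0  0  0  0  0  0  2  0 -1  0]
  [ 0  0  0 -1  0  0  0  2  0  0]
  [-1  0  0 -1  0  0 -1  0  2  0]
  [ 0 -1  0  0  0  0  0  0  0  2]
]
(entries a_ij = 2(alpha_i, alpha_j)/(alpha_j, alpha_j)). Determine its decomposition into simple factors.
A2 + E8

The diagram associated to this matrix has two connected components: the simple roots {alpha_2, alpha_10} form a chain of 2 nodes with single edges (A_2), and {alpha_1, alpha_3, alpha_4, alpha_5, alpha_6, alpha_7, alpha_8, alpha_9} form a chain of 7 nodes with one extra node attached to the third node from one end (E_8). A semisimple Lie algebra decomposes uniquely as the direct sum of simple ideals, one per connected component of its Dynkin diagram, so g ≅ A_2 ⊕ E_8 (dimension 8 + 248 = 256).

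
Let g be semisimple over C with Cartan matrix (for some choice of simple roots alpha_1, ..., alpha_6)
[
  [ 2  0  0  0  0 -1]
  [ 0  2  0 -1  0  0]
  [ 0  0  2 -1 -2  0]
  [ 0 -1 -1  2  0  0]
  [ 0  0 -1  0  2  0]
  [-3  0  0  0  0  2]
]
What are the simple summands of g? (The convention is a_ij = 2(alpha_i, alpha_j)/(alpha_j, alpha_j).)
The diagram associated to this matrix has two connected components: the simple roots {alpha_2, alpha_3, alpha_4, alpha_5} form a chain of 4 nodes with a double edge at one end; the terminal node there is the unique short simple root (B_4), and {alpha_1, alpha_6} form two nodes joined by a triple edge (G_2). A semisimple Lie algebra decomposes uniquely as the direct sum of simple ideals, one per connected component of its Dynkin diagram, so g ≅ B_4 ⊕ G_2 (dimension 36 + 14 = 50).

type B_4 + type G_2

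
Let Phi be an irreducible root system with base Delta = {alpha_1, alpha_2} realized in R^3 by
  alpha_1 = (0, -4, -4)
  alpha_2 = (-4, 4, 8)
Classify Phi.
Compute the Cartan integers a_ij = 2(alpha_i, alpha_j)/(alpha_j, alpha_j); the resulting 2x2 Cartan matrix is
[[2, -1], [-3, 2]].
The roots have two lengths (squared-length ratio 3:1); the short ones are alpha_{1}. The associated Dynkin diagram is two nodes joined by a triple edge (G_2), so the type is G_2.

G2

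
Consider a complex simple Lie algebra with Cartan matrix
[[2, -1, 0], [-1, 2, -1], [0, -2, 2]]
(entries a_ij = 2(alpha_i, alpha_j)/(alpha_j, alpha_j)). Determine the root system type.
The matrix has rank 3 with 2's on the diagonal. Reading the off-diagonal entries as Dynkin edges (a single edge where a_ij = a_ji = -1; a double or triple edge where a_ij * a_ji = 2 or 3), the diagram is a chain of 3 nodes with a double edge at one end; the terminal node there is the unique long simple root (C_3). One simple-root ordering that puts it in standard form is (alpha_1, alpha_2, alpha_3). So the algebra is type C_3, i.e. sp(6).

C_3 (sp(6))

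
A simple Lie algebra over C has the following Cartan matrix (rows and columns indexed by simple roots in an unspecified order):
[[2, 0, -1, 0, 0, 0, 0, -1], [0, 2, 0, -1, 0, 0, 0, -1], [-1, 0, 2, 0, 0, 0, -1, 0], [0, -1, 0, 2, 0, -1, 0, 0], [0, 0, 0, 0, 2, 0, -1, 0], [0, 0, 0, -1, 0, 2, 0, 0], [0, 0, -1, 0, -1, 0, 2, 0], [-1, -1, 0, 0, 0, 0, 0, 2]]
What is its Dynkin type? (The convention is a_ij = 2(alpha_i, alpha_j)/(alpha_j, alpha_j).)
A_8 (sl(9))

The matrix has rank 8 with 2's on the diagonal. Reading the off-diagonal entries as Dynkin edges (a single edge where a_ij = a_ji = -1; a double or triple edge where a_ij * a_ji = 2 or 3), the diagram is a chain of 8 nodes with single edges (A_8). One simple-root ordering that puts it in standard form is (alpha_5, alpha_7, alpha_3, alpha_1, alpha_8, alpha_2, alpha_4, alpha_6). So the algebra is type A_8, i.e. sl(9).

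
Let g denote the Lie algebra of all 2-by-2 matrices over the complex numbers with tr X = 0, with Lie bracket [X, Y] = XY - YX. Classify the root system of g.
type A_1

This is sl(2), which has dimension 2^2 - 1 = 3 and rank 2 - 1 = 1 (a Cartan subalgebra is the diagonal traceless matrices). In the classification of classical Lie algebras, the special linear algebra sl(n+1) has type A_n; here n = 1, so the Dynkin diagram is a chain of 1 nodes with single edges (A_1). Hence the type is A_1.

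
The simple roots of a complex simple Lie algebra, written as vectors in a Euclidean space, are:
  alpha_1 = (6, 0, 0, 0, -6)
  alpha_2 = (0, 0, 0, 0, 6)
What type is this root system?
Compute the Cartan integers a_ij = 2(alpha_i, alpha_j)/(alpha_j, alpha_j); the resulting 2x2 Cartan matrix is
[[2, -2], [-1, 2]].
The roots have two lengths (squared-length ratio 2:1); the short ones are alpha_{2}. The associated Dynkin diagram is a chain of 2 nodes with a double edge at one end; the terminal node there is the unique short simple root (B_2), so the type is B_2 (the algebra so(5)).

B_2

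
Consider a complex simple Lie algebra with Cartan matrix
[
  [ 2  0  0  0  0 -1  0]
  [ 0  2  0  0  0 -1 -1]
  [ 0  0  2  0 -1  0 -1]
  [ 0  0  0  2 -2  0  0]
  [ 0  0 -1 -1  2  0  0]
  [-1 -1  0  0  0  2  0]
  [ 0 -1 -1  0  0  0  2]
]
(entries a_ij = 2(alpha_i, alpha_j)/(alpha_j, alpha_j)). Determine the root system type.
The matrix has rank 7 with 2's on the diagonal. Reading the off-diagonal entries as Dynkin edges (a single edge where a_ij = a_ji = -1; a double or triple edge where a_ij * a_ji = 2 or 3), the diagram is a chain of 7 nodes with a double edge at one end; the terminal node there is the unique long simple root (C_7). One simple-root ordering that puts it in standard form is (alpha_1, alpha_6, alpha_2, alpha_7, alpha_3, alpha_5, alpha_4). So the algebra is type C_7, i.e. sp(14).

C7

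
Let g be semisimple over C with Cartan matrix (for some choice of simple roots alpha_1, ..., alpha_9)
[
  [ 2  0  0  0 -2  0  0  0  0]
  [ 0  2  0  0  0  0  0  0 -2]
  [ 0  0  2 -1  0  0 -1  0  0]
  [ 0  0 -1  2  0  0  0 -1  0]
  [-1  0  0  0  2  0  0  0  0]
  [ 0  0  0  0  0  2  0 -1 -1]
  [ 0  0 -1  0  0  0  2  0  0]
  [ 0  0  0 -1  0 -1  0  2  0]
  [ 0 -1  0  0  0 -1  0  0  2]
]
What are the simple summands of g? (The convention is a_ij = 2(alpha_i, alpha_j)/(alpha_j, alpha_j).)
B2 + C7

The diagram associated to this matrix has two connected components: the simple roots {alpha_1, alpha_5} form a chain of 2 nodes with a double edge at one end; the terminal node there is the unique short simple root (B_2), and {alpha_2, alpha_3, alpha_4, alpha_6, alpha_7, alpha_8, alpha_9} form a chain of 7 nodes with a double edge at one end; the terminal node there is the unique long simple root (C_7). A semisimple Lie algebra decomposes uniquely as the direct sum of simple ideals, one per connected component of its Dynkin diagram, so g ≅ B_2 ⊕ C_7 (dimension 10 + 105 = 115).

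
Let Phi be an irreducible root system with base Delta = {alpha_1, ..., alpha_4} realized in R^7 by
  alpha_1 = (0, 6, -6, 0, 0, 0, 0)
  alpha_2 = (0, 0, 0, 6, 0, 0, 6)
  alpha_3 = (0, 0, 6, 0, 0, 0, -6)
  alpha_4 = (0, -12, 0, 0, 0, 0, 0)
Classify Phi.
C_4 (sp(8))

Compute the Cartan integers a_ij = 2(alpha_i, alpha_j)/(alpha_j, alpha_j); the resulting 4x4 Cartan matrix is
[[2, 0, -1, -1], [0, 2, -1, 0], [-1, -1, 2, 0], [-2, 0, 0, 2]].
The roots have two lengths (squared-length ratio 2:1); the short ones are alpha_{1,2,3}. The associated Dynkin diagram is a chain of 4 nodes with a double edge at one end; the terminal node there is the unique long simple root (C_4), so the type is C_4 (the algebra sp(8)).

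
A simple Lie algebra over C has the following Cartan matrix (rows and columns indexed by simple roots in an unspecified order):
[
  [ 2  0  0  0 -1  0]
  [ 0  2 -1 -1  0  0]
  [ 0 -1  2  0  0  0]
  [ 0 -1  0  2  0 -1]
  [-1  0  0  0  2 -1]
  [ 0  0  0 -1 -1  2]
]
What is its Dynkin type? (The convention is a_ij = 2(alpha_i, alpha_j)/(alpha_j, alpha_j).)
The matrix has rank 6 with 2's on the diagonal. Reading the off-diagonal entries as Dynkin edges (a single edge where a_ij = a_ji = -1; a double or triple edge where a_ij * a_ji = 2 or 3), the diagram is a chain of 6 nodes with single edges (A_6). One simple-root ordering that puts it in standard form is (alpha_1, alpha_5, alpha_6, alpha_4, alpha_2, alpha_3). So the algebra is type A_6, i.e. sl(7).

A_6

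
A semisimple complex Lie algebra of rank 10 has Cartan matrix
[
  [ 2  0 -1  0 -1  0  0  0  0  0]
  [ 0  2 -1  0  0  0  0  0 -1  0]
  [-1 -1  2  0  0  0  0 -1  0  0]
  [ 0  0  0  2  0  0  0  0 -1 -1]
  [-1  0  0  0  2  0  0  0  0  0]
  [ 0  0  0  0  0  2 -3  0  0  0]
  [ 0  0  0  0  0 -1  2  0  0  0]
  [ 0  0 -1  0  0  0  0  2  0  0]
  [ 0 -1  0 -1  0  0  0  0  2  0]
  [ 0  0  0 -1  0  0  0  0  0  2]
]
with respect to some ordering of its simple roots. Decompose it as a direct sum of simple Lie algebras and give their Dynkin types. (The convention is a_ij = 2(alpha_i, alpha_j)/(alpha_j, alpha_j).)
The diagram associated to this matrix has two connected components: the simple roots {alpha_1, alpha_2, alpha_3, alpha_4, alpha_5, alpha_8, alpha_9, alpha_10} form a chain of 7 nodes with one extra node attached to the third node from one end (E_8), and {alpha_6, alpha_7} form two nodes joined by a triple edge (G_2). A semisimple Lie algebra decomposes uniquely as the direct sum of simple ideals, one per connected component of its Dynkin diagram, so g ≅ E_8 ⊕ G_2 (dimension 248 + 14 = 262).

E_8 ⊕ G_2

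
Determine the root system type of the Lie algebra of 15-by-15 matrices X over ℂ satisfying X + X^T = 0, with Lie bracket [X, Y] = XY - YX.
This is so(15) with 15 odd, which has dimension 15(15-1)/2 = 105 and rank (15-1)/2 = 7. In the classification of classical Lie algebras, the orthogonal algebra so(2n+1) in an odd number of variables has type B_n; here n = 7, so the Dynkin diagram is a chain of 7 nodes with a double edge at one end; the terminal node there is the unique short simple root (B_7). Hence the type is B_7.

B7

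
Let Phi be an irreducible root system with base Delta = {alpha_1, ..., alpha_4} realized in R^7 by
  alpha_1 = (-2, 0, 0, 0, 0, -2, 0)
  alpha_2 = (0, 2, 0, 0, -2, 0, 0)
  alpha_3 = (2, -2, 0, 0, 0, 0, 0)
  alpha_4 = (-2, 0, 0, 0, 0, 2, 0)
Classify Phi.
type D_4

Compute the Cartan integers a_ij = 2(alpha_i, alpha_j)/(alpha_j, alpha_j); the resulting 4x4 Cartan matrix is
[[2, 0, -1, 0], [0, 2, -1, 0], [-1, -1, 2, -1], [0, 0, -1, 2]].
All simple roots have the same length, so the diagram is simply laced. The associated Dynkin diagram is a chain of 2 nodes with a fork of two nodes at one end (D_4), so the type is D_4 (the algebra so(8)).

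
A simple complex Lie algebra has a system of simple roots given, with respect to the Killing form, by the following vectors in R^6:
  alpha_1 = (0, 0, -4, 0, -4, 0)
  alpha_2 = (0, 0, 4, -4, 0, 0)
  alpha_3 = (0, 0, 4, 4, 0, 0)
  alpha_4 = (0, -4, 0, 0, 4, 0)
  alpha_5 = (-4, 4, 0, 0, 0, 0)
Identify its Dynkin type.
Compute the Cartan integers a_ij = 2(alpha_i, alpha_j)/(alpha_j, alpha_j); the resulting 5x5 Cartan matrix is
[[2, -1, -1, -1, 0], [-1, 2, 0, 0, 0], [-1, 0, 2, 0, 0], [-1, 0, 0, 2, -1], [0, 0, 0, -1, 2]].
All simple roots have the same length, so the diagram is simply laced. The associated Dynkin diagram is a chain of 3 nodes with a fork of two nodes at one end (D_5), so the type is D_5 (the algebra so(10)).

type D_5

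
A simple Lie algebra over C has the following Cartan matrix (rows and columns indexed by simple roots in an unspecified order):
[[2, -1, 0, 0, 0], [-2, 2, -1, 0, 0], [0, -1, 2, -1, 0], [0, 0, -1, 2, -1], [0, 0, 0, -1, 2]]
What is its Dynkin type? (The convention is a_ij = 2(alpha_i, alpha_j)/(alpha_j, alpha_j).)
The matrix has rank 5 with 2's on the diagonal. Reading the off-diagonal entries as Dynkin edges (a single edge where a_ij = a_ji = -1; a double or triple edge where a_ij * a_ji = 2 or 3), the diagram is a chain of 5 nodes with a double edge at one end; the terminal node there is the unique short simple root (B_5). One simple-root ordering that puts it in standard form is (alpha_5, alpha_4, alpha_3, alpha_2, alpha_1). So the algebra is type B_5, i.e. so(11).

B_5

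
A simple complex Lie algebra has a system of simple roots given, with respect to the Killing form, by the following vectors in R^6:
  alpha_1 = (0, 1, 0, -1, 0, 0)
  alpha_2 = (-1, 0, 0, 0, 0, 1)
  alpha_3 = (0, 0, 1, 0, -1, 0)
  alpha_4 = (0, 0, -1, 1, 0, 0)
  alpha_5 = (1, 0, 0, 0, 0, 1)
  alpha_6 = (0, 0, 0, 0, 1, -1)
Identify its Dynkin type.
Compute the Cartan integers a_ij = 2(alpha_i, alpha_j)/(alpha_j, alpha_j); the resulting 6x6 Cartan matrix is
[[2, 0, 0, -1, 0, 0], [0, 2, 0, 0, 0, -1], [0, 0, 2, -1, 0, -1], [-1, 0, -1, 2, 0, 0], [0, 0, 0, 0, 2, -1], [0, -1, -1, 0, -1, 2]].
All simple roots have the same length, so the diagram is simply laced. The associated Dynkin diagram is a chain of 4 nodes with a fork of two nodes at one end (D_6), so the type is D_6 (the algebra so(12)).

D_6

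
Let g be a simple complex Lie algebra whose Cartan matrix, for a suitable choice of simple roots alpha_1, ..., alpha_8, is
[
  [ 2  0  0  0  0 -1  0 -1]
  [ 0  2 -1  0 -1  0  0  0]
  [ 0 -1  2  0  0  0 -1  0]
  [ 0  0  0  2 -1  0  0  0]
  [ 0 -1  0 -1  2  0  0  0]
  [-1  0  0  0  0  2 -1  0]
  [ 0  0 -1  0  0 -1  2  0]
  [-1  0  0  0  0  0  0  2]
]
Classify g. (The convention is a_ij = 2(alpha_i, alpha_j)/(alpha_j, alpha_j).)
A_8 (sl(9))

The matrix has rank 8 with 2's on the diagonal. Reading the off-diagonal entries as Dynkin edges (a single edge where a_ij = a_ji = -1; a double or triple edge where a_ij * a_ji = 2 or 3), the diagram is a chain of 8 nodes with single edges (A_8). One simple-root ordering that puts it in standard form is (alpha_8, alpha_1, alpha_6, alpha_7, alpha_3, alpha_2, alpha_5, alpha_4). So the algebra is type A_8, i.e. sl(9).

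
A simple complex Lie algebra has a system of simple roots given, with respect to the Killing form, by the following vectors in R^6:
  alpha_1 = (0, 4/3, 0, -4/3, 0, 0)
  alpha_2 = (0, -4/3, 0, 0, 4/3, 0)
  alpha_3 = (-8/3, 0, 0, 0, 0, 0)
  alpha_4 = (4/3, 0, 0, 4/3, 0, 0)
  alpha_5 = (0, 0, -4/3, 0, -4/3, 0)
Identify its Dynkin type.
Compute the Cartan integers a_ij = 2(alpha_i, alpha_j)/(alpha_j, alpha_j); the resulting 5x5 Cartan matrix is
[[2, -1, 0, -1, 0], [-1, 2, 0, 0, -1], [0, 0, 2, -2, 0], [-1, 0, -1, 2, 0], [0, -1, 0, 0, 2]].
The roots have two lengths (squared-length ratio 2:1); the short ones are alpha_{1,2,4,5}. The associated Dynkin diagram is a chain of 5 nodes with a double edge at one end; the terminal node there is the unique long simple root (C_5), so the type is C_5 (the algebra sp(10)).

type C_5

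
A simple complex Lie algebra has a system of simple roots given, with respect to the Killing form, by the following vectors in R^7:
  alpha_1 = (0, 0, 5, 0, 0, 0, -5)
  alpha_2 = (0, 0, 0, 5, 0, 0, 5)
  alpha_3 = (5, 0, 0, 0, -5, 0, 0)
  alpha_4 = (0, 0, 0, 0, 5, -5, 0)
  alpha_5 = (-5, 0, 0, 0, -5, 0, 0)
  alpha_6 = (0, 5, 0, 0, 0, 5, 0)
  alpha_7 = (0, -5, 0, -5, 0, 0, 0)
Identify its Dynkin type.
D7

Compute the Cartan integers a_ij = 2(alpha_i, alpha_j)/(alpha_j, alpha_j); the resulting 7x7 Cartan matrix is
[[2, -1, 0, 0, 0, 0, 0], [-1, 2, 0, 0, 0, 0, -1], [0, 0, 2, -1, 0, 0, 0], [0, 0, -1, 2, -1, -1, 0], [0, 0, 0, -1, 2, 0, 0], [0, 0, 0, -1, 0, 2, -1], [0, -1, 0, 0, 0, -1, 2]].
All simple roots have the same length, so the diagram is simply laced. The associated Dynkin diagram is a chain of 5 nodes with a fork of two nodes at one end (D_7), so the type is D_7 (the algebra so(14)).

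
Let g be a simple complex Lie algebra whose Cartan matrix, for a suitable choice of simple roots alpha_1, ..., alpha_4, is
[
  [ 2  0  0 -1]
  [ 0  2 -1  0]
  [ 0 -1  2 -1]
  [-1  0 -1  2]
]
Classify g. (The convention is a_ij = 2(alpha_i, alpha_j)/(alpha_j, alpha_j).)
A_4

The matrix has rank 4 with 2's on the diagonal. Reading the off-diagonal entries as Dynkin edges (a single edge where a_ij = a_ji = -1; a double or triple edge where a_ij * a_ji = 2 or 3), the diagram is a chain of 4 nodes with single edges (A_4). One simple-root ordering that puts it in standard form is (alpha_1, alpha_4, alpha_3, alpha_2). So the algebra is type A_4, i.e. sl(5).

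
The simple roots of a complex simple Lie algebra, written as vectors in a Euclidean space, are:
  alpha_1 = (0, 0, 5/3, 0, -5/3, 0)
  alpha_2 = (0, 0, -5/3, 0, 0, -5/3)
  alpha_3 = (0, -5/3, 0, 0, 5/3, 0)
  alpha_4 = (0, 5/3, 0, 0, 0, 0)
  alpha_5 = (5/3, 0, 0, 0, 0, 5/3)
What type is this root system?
B_5 (so(11))

Compute the Cartan integers a_ij = 2(alpha_i, alpha_j)/(alpha_j, alpha_j); the resulting 5x5 Cartan matrix is
[[2, -1, -1, 0, 0], [-1, 2, 0, 0, -1], [-1, 0, 2, -2, 0], [0, 0, -1, 2, 0], [0, -1, 0, 0, 2]].
The roots have two lengths (squared-length ratio 2:1); the short ones are alpha_{4}. The associated Dynkin diagram is a chain of 5 nodes with a double edge at one end; the terminal node there is the unique short simple root (B_5), so the type is B_5 (the algebra so(11)).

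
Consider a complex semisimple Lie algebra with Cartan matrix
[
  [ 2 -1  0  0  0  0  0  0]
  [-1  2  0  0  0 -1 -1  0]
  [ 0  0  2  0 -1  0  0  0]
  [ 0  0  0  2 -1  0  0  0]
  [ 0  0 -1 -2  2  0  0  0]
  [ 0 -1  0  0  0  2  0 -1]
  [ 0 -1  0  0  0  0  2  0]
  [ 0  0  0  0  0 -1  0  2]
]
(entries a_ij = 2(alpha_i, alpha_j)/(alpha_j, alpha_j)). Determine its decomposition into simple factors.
B3 + D5

The diagram associated to this matrix has two connected components: the simple roots {alpha_3, alpha_4, alpha_5} form a chain of 3 nodes with a double edge at one end; the terminal node there is the unique short simple root (B_3), and {alpha_1, alpha_2, alpha_6, alpha_7, alpha_8} form a chain of 3 nodes with a fork of two nodes at one end (D_5). A semisimple Lie algebra decomposes uniquely as the direct sum of simple ideals, one per connected component of its Dynkin diagram, so g ≅ B_3 ⊕ D_5 (dimension 21 + 45 = 66).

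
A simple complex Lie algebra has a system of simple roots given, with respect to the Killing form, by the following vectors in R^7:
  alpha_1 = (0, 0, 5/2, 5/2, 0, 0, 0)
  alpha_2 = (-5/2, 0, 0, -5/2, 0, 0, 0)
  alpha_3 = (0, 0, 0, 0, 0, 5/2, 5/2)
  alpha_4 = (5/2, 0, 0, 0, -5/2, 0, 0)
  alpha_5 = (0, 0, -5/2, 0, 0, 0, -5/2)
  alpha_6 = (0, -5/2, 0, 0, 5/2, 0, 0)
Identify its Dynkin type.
Compute the Cartan integers a_ij = 2(alpha_i, alpha_j)/(alpha_j, alpha_j); the resulting 6x6 Cartan matrix is
[[2, -1, 0, 0, -1, 0], [-1, 2, 0, -1, 0, 0], [0, 0, 2, 0, -1, 0], [0, -1, 0, 2, 0, -1], [-1, 0, -1, 0, 2, 0], [0, 0, 0, -1, 0, 2]].
All simple roots have the same length, so the diagram is simply laced. The associated Dynkin diagram is a chain of 6 nodes with single edges (A_6), so the type is A_6 (the algebra sl(7)).

type A_6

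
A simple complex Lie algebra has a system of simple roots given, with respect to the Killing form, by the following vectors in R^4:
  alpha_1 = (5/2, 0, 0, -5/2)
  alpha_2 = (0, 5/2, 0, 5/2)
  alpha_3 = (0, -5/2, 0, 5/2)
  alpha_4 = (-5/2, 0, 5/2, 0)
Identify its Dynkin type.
Compute the Cartan integers a_ij = 2(alpha_i, alpha_j)/(alpha_j, alpha_j); the resulting 4x4 Cartan matrix is
[[2, -1, -1, -1], [-1, 2, 0, 0], [-1, 0, 2, 0], [-1, 0, 0, 2]].
All simple roots have the same length, so the diagram is simply laced. The associated Dynkin diagram is a chain of 2 nodes with a fork of two nodes at one end (D_4), so the type is D_4 (the algebra so(8)).

type D_4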